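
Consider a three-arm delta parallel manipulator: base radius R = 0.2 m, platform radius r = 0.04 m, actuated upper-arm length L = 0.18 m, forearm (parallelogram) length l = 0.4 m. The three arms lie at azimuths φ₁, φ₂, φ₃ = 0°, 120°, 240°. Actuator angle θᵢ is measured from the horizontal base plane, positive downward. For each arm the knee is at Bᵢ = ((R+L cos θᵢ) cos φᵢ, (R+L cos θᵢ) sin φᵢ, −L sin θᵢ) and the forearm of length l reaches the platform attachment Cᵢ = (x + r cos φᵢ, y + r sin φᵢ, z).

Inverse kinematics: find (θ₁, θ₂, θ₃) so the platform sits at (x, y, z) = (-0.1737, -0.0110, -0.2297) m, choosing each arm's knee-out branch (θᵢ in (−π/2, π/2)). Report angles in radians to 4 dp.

arm 1 (φ=0.0°): x'=-0.1737, y'=-0.0110
  A=0.3337, B=-0.2297, C=(l²−L²−A²−y'²−z²)/(2L)=-0.1018
  √(A²+B²)=0.4051;  θ1 = -0.6029+1.8247 ≈ 1.2219
arm 2 (φ=120.0°): x'=0.0773, y'=0.1559
  A=0.0827, B=-0.2297, C=(l²−L²−A²−y'²−z²)/(2L)=0.1214
  γ=atan2(-0.2297,0.0827)=-1.2253;  ψ=arccos(0.4971)=1.0505;  θ2=γ+ψ≈-0.1748
rotate P by −φ3: (0.0964, -0.1449, -0.2297)
  e−x'=0.0636;  (l²−L²−(e−x')²−y'²−z²)/2L = 0.1383
  √(A²+B²)=0.2383;  θ3 = -1.3006+0.9518 ≈ -0.3488

θ₁ = 1.2219, θ₂ = -0.1748, θ₃ = -0.3488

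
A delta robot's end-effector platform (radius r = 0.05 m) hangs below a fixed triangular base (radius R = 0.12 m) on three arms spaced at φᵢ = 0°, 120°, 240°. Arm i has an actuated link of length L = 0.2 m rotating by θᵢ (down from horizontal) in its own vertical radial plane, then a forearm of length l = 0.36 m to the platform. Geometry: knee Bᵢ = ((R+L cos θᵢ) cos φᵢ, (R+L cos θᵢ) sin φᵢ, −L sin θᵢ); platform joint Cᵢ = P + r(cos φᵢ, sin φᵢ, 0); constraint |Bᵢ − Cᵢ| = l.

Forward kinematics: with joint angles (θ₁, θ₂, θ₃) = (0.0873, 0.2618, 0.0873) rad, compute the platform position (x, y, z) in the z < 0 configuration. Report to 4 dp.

φ1=0.0°: virtual centre (0.2692, 0.0000, -0.0174), radius l
φ2=120.0°: virtual centre (-0.1316, 0.2279, -0.0518), radius l
arm 3 at φ=240.0°: e+L cos θ3 = 0.2692;  O3 = (-0.1346, -0.2332, -0.0174)
subtract pairs → two planes through P
[-0.8017 0.4559 -0.0687]·P = -0.0008;  [-0.8077 -0.4663 0.0000]·P = 0.0000
Cramer: x(z) = 0.0005-0.0431z;  y(z) = -0.0009+0.0747z
quadratic in z: (1.0074)z²+(0.0579)z+(-0.0571)=0, √Δ=0.4831 → z ∈ {-0.2685, 0.2110}; z = -0.2685 (taking z<0)
x = 0.0121, y = -0.0210

(0.0121, -0.0210, -0.2685)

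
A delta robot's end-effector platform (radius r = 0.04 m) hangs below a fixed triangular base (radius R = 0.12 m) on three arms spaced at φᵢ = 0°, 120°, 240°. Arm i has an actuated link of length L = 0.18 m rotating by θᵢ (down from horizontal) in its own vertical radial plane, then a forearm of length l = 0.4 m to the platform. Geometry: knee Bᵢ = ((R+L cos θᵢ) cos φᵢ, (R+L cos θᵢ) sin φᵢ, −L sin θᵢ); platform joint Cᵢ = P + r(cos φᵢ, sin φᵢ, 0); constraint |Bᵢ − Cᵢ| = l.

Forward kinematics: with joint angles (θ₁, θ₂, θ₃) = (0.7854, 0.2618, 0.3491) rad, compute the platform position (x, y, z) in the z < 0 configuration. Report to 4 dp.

(-0.0958, 0.0137, -0.3879)

φ1=0.0°: virtual centre (0.2073, 0.0000, -0.1273), radius l
arm 2 at φ=120.0°: e+L cos θ2 = 0.2539;  O2 = (-0.1269, 0.2199, -0.0466)
φ3=240.0°: virtual centre (-0.1246, -0.2158, -0.0616), radius l
subtract pairs → two planes through P
[-0.6684 0.4397 0.1614]·P = 0.0075;  [-0.6637 -0.4315 0.1314]·P = 0.0067
det = 0.5803;  x = -0.0106+0.2196z,  y = 0.0008+-0.0332z
quadratic in z: (1.0493)z²+(0.1588)z+(-0.0963)=0, √Δ=0.6554 → z ∈ {-0.3879, 0.2366}; z = -0.3879 (taking z<0)
x = -0.0958, y = 0.0137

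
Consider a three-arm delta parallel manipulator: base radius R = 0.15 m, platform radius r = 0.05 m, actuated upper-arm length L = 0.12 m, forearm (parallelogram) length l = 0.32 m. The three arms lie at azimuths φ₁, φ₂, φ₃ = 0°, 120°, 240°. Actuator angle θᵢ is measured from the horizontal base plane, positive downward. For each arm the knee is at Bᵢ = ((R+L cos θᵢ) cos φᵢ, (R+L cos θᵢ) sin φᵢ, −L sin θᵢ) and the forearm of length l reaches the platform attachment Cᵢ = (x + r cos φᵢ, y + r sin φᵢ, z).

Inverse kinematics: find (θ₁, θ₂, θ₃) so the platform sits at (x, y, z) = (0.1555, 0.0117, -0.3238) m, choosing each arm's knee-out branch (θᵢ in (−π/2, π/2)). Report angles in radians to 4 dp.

rotate P by −φ1: (0.1555, 0.0117, -0.3238)
  A=-0.0555, B=-0.3238, C=(l²−L²−A²−y'²−z²)/(2L)=-0.0836
  γ=atan2(-0.3238,-0.0555)=-1.7405;  ψ=arccos(-0.2545)=1.8281;  θ1=γ+ψ≈0.0875
rotate P by −φ2: (-0.0676, -0.1405, -0.3238)
  A=0.1676, B=-0.3238, C=(l²−L²−A²−y'²−z²)/(2L)=-0.2695
  √(A²+B²)=0.3646;  θ2 = -1.0931+2.4027 ≈ 1.3096
φ3=240.0° → target in arm frame (-0.0879, 0.1288)
  A cos θ + B sin θ = C:  0.1879·cos θ + -0.3238·sin θ = -0.2864
  γ=atan2(-0.3238,0.1879)=-1.0450;  ψ=arccos(-0.7651)=2.4420;  θ3=γ+ψ≈1.3969

θ₁ = 0.0875, θ₂ = 1.3096, θ₃ = 1.3969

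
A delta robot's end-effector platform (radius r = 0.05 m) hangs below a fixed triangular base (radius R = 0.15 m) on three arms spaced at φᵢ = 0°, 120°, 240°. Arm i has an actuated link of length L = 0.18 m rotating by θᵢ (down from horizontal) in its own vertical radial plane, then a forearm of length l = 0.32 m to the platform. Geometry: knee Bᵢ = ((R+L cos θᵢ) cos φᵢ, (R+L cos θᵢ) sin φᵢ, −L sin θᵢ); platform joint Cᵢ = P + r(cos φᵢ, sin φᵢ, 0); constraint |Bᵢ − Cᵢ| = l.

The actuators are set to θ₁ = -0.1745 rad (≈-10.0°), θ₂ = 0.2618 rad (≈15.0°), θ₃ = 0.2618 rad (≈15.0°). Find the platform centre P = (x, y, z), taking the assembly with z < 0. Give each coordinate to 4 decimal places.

centre 1 = (0.2773·cos0.0°, 0.2773·sin0.0°, 0.0313) = (0.2773, 0.0000, 0.0313)
φ2=120.0°: virtual centre (-0.1369, 0.2372, -0.0466), radius l
arm 3 at φ=240.0°: e+L cos θ3 = 0.2739;  centre 3 = (-0.1369, -0.2372, -0.0466)
|centre ₂|²−|centre ₁|² = -0.0007;  |centre ₃|²−|centre ₁|² = -0.0007
[-0.8284 0.4744 -0.1557]·P = -0.0007;  [-0.8284 -0.4744 -0.1557]·P = -0.0007
det = 0.7859;  x = 0.0008+-0.1879z,  y = 0.0000+0.0000z
into |P−centre ₁|² = l²: 1.0353z² + 0.0414z + -0.0250 = 0;  Δ = 0.1053;  z = -0.1767 or 0.1367 → z<0 root = -0.1767
x = 0.0340, y = 0.0000

(0.0340, 0.0000, -0.1767)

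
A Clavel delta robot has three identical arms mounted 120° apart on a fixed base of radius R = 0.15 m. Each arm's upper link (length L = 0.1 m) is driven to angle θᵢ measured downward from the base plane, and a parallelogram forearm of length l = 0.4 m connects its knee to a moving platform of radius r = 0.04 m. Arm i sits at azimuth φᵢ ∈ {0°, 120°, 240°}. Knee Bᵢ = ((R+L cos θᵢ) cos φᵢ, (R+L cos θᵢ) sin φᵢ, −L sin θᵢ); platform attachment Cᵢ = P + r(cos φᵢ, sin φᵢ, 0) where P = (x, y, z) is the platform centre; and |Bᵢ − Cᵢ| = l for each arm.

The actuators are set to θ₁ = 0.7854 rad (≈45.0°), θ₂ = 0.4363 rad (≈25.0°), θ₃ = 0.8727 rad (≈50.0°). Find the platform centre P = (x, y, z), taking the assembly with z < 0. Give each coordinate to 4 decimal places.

centre 1 = (0.1807·cos0.0°, 0.1807·sin0.0°, -0.0707) = (0.1807, 0.0000, -0.0707)
φ2=120.0°: virtual centre (-0.1003, 0.1738, -0.0423), radius l
φ3=240.0°: virtual centre (-0.0871, -0.1509, -0.0766), radius l
subtract pairs → two planes through P
plane₁₂: -0.5621x+0.3475y+0.0569z = 0.0044
det = 0.3558;  x = -0.0023+0.0368z,  y = 0.0088+-0.1043z
quadratic in z: (1.0122)z²+(0.1261)z+(-0.1214)=0, √Δ=0.7124 → z ∈ {-0.4142, 0.2896}; z = -0.4142 (taking z<0)
x = -0.0176, y = 0.0520

(-0.0176, 0.0520, -0.4142)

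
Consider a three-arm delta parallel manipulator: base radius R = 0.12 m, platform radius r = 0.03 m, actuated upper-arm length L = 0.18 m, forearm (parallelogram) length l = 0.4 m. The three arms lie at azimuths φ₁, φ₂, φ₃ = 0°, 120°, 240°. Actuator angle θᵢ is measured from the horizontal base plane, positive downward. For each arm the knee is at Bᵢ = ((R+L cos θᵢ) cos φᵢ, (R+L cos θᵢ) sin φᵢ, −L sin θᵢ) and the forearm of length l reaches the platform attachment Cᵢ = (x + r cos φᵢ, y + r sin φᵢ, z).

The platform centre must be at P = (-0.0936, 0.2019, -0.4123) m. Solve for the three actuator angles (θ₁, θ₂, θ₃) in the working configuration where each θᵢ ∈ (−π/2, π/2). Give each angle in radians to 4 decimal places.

rotate P by −φ1: (-0.0936, 0.2019, -0.4123)
  e−x'=0.1836;  (l²−L²−(e−x')²−y'²−z²)/2L = -0.3246
  θ1 = atan2(B,A) + arccos(C/0.4513) = 1.2217
arm 2 (φ=120.0°): x'=0.2217, y'=-0.0199
  A=-0.1317, B=-0.4123, C=(l²−L²−A²−y'²−z²)/(2L)=-0.1670
  γ=atan2(-0.4123,-0.1317)=-1.8799;  ψ=arccos(-0.3858)=1.9669;  θ2=γ+ψ≈0.0870
arm 3 (φ=240.0°): x'=-0.1281, y'=-0.1820
  A cos θ + B sin θ = C:  0.2181·cos θ + -0.4123·sin θ = -0.3418
  √(A²+B²)=0.4664;  θ3 = -1.0843+2.3934 ≈ 1.3091

θ₁ = 1.2217, θ₂ = 0.0870, θ₃ = 1.3091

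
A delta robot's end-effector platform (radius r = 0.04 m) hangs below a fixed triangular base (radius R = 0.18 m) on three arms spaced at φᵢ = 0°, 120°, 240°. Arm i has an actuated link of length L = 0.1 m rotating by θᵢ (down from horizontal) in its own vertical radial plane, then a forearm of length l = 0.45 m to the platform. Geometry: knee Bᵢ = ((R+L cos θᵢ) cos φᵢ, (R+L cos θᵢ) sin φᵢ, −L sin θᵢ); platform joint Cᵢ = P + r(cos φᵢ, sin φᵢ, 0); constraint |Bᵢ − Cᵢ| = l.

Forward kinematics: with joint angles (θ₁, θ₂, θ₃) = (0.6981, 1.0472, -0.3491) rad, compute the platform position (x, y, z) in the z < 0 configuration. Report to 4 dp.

φ1=0.0°: virtual centre (0.2166, 0.0000, -0.0643), radius l
S2 = (0.1900·cos120.0°, 0.1900·sin120.0°, -0.0866) = (-0.0950, 0.1645, -0.0866)
S3 = (0.2340·cos240.0°, 0.2340·sin240.0°, 0.0342) = (-0.1170, -0.2026, 0.0342)
subtract pairs → two planes through P
plane₁₂: -0.6232x+0.3291y+-0.0447z = -0.0074
Cramer: x(z) = 0.0030+0.0990z;  y(z) = -0.0169+0.3231z
sphere 1 gives Az²+Bz+C=0 with A=1.1142, B=0.0753, C=-0.1525;  B²−4AC=0.6851;  roots -0.4053, 0.3376;  negative root z = -0.4053
x = -0.0371, y = -0.1479

(-0.0371, -0.1479, -0.4053)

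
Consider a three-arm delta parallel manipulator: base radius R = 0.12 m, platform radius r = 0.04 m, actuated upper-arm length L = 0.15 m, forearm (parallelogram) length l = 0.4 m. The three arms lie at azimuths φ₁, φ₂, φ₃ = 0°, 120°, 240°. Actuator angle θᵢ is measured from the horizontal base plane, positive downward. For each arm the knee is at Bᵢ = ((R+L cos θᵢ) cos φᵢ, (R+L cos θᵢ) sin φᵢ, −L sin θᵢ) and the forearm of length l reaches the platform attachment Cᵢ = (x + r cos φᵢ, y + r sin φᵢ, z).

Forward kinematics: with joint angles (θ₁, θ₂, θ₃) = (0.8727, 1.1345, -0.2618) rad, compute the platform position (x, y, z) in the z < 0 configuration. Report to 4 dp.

(-0.0633, -0.2085, -0.3579)

φ1=0.0°: virtual centre (0.1764, 0.0000, -0.1149), radius l
O2 = (0.1434·cos120.0°, 0.1434·sin120.0°, -0.1359) = (-0.0717, 0.1242, -0.1359)
φ3=240.0°: virtual centre (-0.1124, -0.1948, 0.0388), radius l
eliminate P² terms by subtracting sphere 1 from 2 and 3
[-0.4962 0.2484 -0.0421]·P = -0.0053;  [-0.5777 -0.3895 0.3075]·P = 0.0078
det = 0.3368;  x = 0.0004+0.1781z,  y = -0.0205+0.5252z
sphere 1 gives Az²+Bz+C=0 with A=1.3076, B=0.1456, C=-0.1154;  B²−4AC=0.6247;  roots -0.3579, 0.2466;  negative root z = -0.3579
x = -0.0633, y = -0.2085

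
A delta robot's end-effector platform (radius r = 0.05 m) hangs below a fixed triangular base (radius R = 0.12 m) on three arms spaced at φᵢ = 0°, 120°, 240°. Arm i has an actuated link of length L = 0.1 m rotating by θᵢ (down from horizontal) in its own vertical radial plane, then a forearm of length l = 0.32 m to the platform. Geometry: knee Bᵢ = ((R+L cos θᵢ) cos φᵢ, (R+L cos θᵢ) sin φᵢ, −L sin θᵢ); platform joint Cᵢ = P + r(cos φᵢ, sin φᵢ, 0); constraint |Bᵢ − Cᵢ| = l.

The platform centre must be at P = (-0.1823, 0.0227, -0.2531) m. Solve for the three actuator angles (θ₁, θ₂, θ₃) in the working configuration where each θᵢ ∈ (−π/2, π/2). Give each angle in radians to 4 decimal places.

θ₁ = 1.3089, θ₂ = -0.2615, θ₃ = 0.0000

arm 1 (φ=0.0°): x'=-0.1823, y'=0.0227
  A=0.2523, B=-0.2531, C=(l²−L²−A²−y'²−z²)/(2L)=-0.1792
  √(A²+B²)=0.3574;  θ1 = -0.7870+2.0959 ≈ 1.3089
φ2=120.0° → target in arm frame (0.1108, 0.1465)
  A cos θ + B sin θ = C:  -0.0408·cos θ + -0.2531·sin θ = 0.0260
  γ=atan2(-0.2531,-0.0408)=-1.7307;  ψ=arccos(0.1015)=1.4691;  θ2=γ+ψ≈-0.2615
rotate P by −φ3: (0.0715, -0.1692, -0.2531)
  A=-0.0015, B=-0.2531, C=(l²−L²−A²−y'²−z²)/(2L)=-0.0015
  √(A²+B²)=0.2531;  θ3 = -1.5767+1.5767 ≈ 0.0000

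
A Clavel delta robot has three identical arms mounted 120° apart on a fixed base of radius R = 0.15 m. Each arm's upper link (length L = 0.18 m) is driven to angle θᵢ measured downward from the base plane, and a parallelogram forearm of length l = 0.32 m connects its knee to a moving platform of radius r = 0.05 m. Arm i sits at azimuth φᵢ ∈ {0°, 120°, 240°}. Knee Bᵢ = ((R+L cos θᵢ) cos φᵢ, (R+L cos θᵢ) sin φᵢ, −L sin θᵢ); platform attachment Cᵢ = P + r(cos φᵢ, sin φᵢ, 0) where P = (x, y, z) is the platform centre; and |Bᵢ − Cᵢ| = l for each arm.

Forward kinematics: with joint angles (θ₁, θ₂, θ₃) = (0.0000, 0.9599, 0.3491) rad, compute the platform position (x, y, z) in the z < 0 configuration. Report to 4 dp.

(0.0787, -0.0724, -0.2380)

arm 1 at φ=0.0°: ρ1 = 0.2800;  S1 = (0.2800, 0.0000, 0.0000)
φ2=120.0°: virtual centre (-0.1016, 0.1760, -0.1474), radius l
φ3=240.0°: virtual centre (-0.1346, -0.2331, -0.0616), radius l
subtract pairs → two planes through P
linear system: -0.7632x+0.3520y = -0.0154−-0.2949z; -0.8291x+-0.4662y = -0.0022−-0.1231z
det = 0.6477;  x = 0.0122+-0.2792z,  y = -0.0171+0.2324z
quadratic in z: (1.1319)z²+(0.1416)z+(-0.0304)=0, √Δ=0.3971 → z ∈ {-0.2380, 0.1129}; z = -0.2380 (taking z<0)
x = 0.0787, y = -0.0724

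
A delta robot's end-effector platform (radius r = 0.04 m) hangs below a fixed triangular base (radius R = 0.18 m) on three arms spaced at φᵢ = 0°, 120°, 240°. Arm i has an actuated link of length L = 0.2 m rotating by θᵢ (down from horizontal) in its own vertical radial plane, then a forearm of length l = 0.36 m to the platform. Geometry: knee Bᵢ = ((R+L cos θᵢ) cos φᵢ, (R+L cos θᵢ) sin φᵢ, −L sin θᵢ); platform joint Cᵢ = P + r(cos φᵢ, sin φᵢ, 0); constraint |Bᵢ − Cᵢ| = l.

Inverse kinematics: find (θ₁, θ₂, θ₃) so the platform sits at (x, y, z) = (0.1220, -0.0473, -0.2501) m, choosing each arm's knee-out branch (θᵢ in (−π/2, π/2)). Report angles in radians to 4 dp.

φ1=0.0° → target in arm frame (0.1220, -0.0473)
  A cos θ + B sin θ = C:  0.0180·cos θ + -0.2501·sin θ = 0.0612
  θ1 = atan2(B,A) + arccos(C/0.2507) = -0.1748
arm 2 (φ=120.0°): x'=-0.1020, y'=-0.0820
  A=0.2420, B=-0.2501, C=(l²−L²−A²−y'²−z²)/(2L)=-0.0956
  γ=atan2(-0.2501,0.2420)=-0.8019;  ψ=arccos(-0.2746)=1.8490;  θ2=γ+ψ≈1.0470
arm 3 (φ=240.0°): x'=-0.0200, y'=0.1293
  A=0.1600, B=-0.2501, C=(l²−L²−A²−y'²−z²)/(2L)=-0.0382
  √(A²+B²)=0.2969;  θ3 = -1.0016+1.6998 ≈ 0.6983

θ₁ = -0.1748, θ₂ = 1.0470, θ₃ = 0.6983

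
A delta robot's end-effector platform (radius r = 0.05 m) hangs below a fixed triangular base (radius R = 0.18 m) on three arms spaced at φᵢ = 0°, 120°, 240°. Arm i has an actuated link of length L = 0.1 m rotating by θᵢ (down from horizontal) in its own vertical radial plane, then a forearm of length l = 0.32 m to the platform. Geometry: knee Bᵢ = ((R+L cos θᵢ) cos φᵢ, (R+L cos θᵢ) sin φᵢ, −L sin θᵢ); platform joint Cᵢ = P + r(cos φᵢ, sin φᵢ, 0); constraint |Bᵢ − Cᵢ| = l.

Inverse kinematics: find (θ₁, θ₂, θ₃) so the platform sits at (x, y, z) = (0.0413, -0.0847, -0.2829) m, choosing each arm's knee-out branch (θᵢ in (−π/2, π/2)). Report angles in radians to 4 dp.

φ1=0.0° → target in arm frame (0.0413, -0.0847)
  e−x'=0.0887;  (l²−L²−(e−x')²−y'²−z²)/2L = -0.0134
  √(A²+B²)=0.2965;  θ1 = -1.2670+1.6159 ≈ 0.3489
φ2=120.0° → target in arm frame (-0.0940, 0.0066)
  A=0.2240, B=-0.2829, C=(l²−L²−A²−y'²−z²)/(2L)=-0.1893
  θ2 = atan2(B,A) + arccos(C/0.3608) = 1.2219
arm 3 (φ=240.0°): x'=0.0527, y'=0.0781
  A=0.0773, B=-0.2829, C=(l²−L²−A²−y'²−z²)/(2L)=0.0015
  γ=atan2(-0.2829,0.0773)=-1.3041;  ψ=arccos(0.0050)=1.5658;  θ3=γ+ψ≈0.2618

θ₁ = 0.3489, θ₂ = 1.2219, θ₃ = 0.2618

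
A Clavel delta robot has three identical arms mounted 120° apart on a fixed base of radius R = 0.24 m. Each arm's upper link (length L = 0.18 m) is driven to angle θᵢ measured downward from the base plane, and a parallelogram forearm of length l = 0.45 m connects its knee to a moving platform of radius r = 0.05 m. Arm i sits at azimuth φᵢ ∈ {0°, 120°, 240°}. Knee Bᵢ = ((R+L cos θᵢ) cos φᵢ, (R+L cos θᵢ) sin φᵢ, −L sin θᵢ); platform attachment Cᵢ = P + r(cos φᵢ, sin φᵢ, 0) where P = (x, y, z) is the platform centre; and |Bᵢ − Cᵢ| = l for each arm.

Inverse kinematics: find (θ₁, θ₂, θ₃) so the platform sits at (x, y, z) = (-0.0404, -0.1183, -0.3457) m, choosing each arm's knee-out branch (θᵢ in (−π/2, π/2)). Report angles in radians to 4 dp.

rotate P by −φ1: (-0.0404, -0.1183, -0.3457)
  e−x'=0.2304;  (l²−L²−(e−x')²−y'²−z²)/2L = -0.0458
  γ=atan2(-0.3457,0.2304)=-0.9829;  ψ=arccos(-0.1102)=1.6813;  θ1=γ+ψ≈0.6983
rotate P by −φ2: (-0.0823, 0.0941, -0.3457)
  e−x'=0.2723;  (l²−L²−(e−x')²−y'²−z²)/2L = -0.0900
  √(A²+B²)=0.4400;  θ2 = -0.9037+1.7767 ≈ 0.8730
φ3=240.0° → target in arm frame (0.1227, 0.0242)
  A cos θ + B sin θ = C:  0.0673·cos θ + -0.3457·sin θ = 0.1263
  γ=atan2(-0.3457,0.0673)=-1.3784;  ψ=arccos(0.3586)=1.2040;  θ3=γ+ψ≈-0.1744

θ₁ = 0.6983, θ₂ = 0.8730, θ₃ = -0.1744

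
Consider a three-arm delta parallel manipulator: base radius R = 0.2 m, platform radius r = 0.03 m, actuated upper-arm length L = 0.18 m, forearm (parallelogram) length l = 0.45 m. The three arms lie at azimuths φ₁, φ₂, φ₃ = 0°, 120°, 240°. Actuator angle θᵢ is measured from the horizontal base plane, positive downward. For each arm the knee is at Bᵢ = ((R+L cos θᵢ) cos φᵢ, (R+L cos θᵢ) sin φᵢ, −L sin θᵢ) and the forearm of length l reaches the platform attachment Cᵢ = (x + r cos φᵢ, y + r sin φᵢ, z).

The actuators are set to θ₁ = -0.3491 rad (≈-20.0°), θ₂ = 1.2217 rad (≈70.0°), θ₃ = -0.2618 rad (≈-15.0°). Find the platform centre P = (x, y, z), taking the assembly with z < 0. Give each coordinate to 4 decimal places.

φ1=0.0°: virtual centre (0.3391, 0.0000, 0.0616), radius l
O2 = (0.2316·cos120.0°, 0.2316·sin120.0°, -0.1691) = (-0.1158, 0.2005, -0.1691)
arm 3 at φ=240.0°: (R−r)+L cos θ3 = 0.3439;  O3 = (-0.1719, -0.2978, 0.0466)
|O₂|²−|O₁|² = -0.0366;  |O₃|²−|O₁|² = 0.0016
[-0.9099 0.4011 -0.4614]·P = -0.0366;  [-1.0222 -0.5956 -0.0300]·P = 0.0016
Cramer: x(z) = 0.0222-0.3013z;  y(z) = -0.0408+0.4668z
sphere 1 gives Az²+Bz+C=0 with A=1.3088, B=0.0298, C=-0.0966;  B²−4AC=0.5066;  roots -0.2833, 0.2605;  negative root z = -0.2833
x = 0.1076, y = -0.1731

(0.1076, -0.1731, -0.2833)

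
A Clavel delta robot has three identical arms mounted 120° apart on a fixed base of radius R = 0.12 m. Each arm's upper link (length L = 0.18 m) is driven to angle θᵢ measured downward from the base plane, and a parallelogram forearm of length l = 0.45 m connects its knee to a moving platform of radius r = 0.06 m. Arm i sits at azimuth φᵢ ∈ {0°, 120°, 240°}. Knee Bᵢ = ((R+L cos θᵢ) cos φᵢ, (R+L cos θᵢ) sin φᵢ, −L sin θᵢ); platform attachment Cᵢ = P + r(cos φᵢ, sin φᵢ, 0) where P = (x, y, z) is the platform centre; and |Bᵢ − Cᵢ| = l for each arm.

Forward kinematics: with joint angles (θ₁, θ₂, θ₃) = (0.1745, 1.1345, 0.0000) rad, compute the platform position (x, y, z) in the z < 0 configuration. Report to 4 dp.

O1 = (0.2373·cos0.0°, 0.2373·sin0.0°, -0.0313) = (0.2373, 0.0000, -0.0313)
φ2=120.0°: virtual centre (-0.0680, 0.1178, -0.1631), radius l
O3 = (0.2400·cos240.0°, 0.2400·sin240.0°, 0.0000) = (-0.1200, -0.2078, 0.0000)
eliminate P² terms by subtracting sphere 1 from 2 and 3
linear system: -0.6106x+0.2357y = -0.0121−-0.2638z; -0.7145x+-0.4157y = 0.0003−0.0625z
det = 0.4222;  x = 0.0118+-0.2248z,  y = -0.0210+0.5368z
sphere 1 gives Az²+Bz+C=0 with A=1.3387, B=0.1413, C=-0.1502;  B²−4AC=0.8244;  roots -0.3919, 0.2864;  negative root z = -0.3919
x = 0.0999, y = -0.2314

(0.0999, -0.2314, -0.3919)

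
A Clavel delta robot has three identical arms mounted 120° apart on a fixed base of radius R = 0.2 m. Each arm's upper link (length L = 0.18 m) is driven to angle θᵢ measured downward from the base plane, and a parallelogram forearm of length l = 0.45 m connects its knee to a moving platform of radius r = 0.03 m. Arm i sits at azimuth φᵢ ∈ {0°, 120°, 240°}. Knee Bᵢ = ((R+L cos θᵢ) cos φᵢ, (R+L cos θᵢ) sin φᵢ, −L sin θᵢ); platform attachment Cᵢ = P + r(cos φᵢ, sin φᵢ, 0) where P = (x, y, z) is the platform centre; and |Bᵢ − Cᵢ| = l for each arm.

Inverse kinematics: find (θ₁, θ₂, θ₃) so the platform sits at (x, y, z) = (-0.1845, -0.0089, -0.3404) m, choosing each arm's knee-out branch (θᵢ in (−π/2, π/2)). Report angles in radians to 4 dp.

rotate P by −φ1: (-0.1845, -0.0089, -0.3404)
  e−x'=0.3545;  (l²−L²−(e−x')²−y'²−z²)/2L = -0.1987
  θ1 = atan2(B,A) + arccos(C/0.4915) = 1.2218
rotate P by −φ2: (0.0845, 0.1642, -0.3404)
  A cos θ + B sin θ = C:  0.0855·cos θ + -0.3404·sin θ = 0.0554
  γ=atan2(-0.3404,0.0855)=-1.3248;  ψ=arccos(0.1579)=1.4122;  θ2=γ+ψ≈0.0874
rotate P by −φ3: (0.1000, -0.1553, -0.3404)
  e−x'=0.0700;  (l²−L²−(e−x')²−y'²−z²)/2L = 0.0700
  θ3 = atan2(B,A) + arccos(C/0.3475) = 0.0002

θ₁ = 1.2218, θ₂ = 0.0874, θ₃ = 0.0002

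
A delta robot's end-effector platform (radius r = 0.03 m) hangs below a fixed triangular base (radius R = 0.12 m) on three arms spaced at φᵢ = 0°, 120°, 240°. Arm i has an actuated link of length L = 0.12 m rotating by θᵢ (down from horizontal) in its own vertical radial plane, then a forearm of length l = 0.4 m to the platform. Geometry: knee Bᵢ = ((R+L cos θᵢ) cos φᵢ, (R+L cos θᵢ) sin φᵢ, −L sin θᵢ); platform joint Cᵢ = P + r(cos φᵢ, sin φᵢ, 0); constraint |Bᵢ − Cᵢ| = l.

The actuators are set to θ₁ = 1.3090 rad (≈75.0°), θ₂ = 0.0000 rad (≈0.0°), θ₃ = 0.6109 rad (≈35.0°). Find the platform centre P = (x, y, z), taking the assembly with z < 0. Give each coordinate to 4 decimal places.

(-0.1691, 0.0763, -0.3804)

arm 1 at φ=0.0°: ρ1 = 0.1211;  centre 1 = (0.1211, 0.0000, -0.1159)
φ2=120.0°: virtual centre (-0.1050, 0.1819, 0.0000), radius l
arm 3 at φ=240.0°: ρ3 = 0.1883;  centre 3 = (-0.0941, -0.1631, -0.0688)
eliminate P² terms by subtracting sphere 1 from 2 and 3
linear system: -0.4521x+0.3637y = 0.0160−0.2318z; -0.4304x+-0.3261y = 0.0121−0.0942z
det = 0.3040;  x = -0.0317+0.3614z,  y = 0.0047+-0.1882z
sphere 1 gives Az²+Bz+C=0 with A=1.1660, B=0.1197, C=-0.1232;  B²−4AC=0.5890;  roots -0.3804, 0.2778;  negative root z = -0.3804
x = -0.1691, y = 0.0763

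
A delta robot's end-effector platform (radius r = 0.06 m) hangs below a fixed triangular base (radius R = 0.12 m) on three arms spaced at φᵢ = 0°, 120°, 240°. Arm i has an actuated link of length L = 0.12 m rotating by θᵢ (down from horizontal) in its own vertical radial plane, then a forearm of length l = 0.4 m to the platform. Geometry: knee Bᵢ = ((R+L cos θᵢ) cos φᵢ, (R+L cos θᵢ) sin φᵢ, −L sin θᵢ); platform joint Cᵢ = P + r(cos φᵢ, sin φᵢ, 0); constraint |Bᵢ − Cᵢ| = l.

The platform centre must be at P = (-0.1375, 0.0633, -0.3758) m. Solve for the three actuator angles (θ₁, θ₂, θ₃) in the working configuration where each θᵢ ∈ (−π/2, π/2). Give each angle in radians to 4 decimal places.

rotate P by −φ1: (-0.1375, 0.0633, -0.3758)
  A cos θ + B sin θ = C:  0.1975·cos θ + -0.3758·sin θ = -0.1610
  √(A²+B²)=0.4245;  θ1 = -1.0869+1.9598 ≈ 0.8728
arm 2 (φ=120.0°): x'=0.1236, y'=0.0874
  A cos θ + B sin θ = C:  -0.0636·cos θ + -0.3758·sin θ = -0.0305
  θ2 = atan2(B,A) + arccos(C/0.3811) = -0.0876
φ3=240.0° → target in arm frame (0.0139, -0.1507)
  e−x'=0.0461;  (l²−L²−(e−x')²−y'²−z²)/2L = -0.0853
  √(A²+B²)=0.3786;  θ3 = -1.4488+1.7980 ≈ 0.3492

θ₁ = 0.8728, θ₂ = -0.0876, θ₃ = 0.3492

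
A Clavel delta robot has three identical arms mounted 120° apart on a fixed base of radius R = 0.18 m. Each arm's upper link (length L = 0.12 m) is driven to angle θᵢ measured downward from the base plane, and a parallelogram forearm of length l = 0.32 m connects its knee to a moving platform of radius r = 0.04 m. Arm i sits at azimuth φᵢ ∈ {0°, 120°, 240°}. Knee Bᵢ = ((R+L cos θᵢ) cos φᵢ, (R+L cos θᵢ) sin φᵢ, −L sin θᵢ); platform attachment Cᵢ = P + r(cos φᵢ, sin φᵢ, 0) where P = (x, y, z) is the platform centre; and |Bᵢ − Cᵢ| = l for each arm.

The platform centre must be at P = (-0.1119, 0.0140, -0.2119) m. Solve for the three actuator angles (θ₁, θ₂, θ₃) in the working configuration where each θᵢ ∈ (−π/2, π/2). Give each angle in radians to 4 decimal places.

θ₁ = 1.1346, θ₂ = -0.2619, θ₃ = 0.0006

rotate P by −φ1: (-0.1119, 0.0140, -0.2119)
  e−x'=0.2519;  (l²−L²−(e−x')²−y'²−z²)/2L = -0.0856
  γ=atan2(-0.2119,0.2519)=-0.6994;  ψ=arccos(-0.2601)=1.8340;  θ1=γ+ψ≈1.1346
φ2=120.0° → target in arm frame (0.0681, 0.0899)
  A=0.0719, B=-0.2119, C=(l²−L²−A²−y'²−z²)/(2L)=0.1243
  θ2 = atan2(B,A) + arccos(C/0.2238) = -0.2619
arm 3 (φ=240.0°): x'=0.0438, y'=-0.1039
  A=0.0962, B=-0.2119, C=(l²−L²−A²−y'²−z²)/(2L)=0.0960
  θ3 = atan2(B,A) + arccos(C/0.2327) = 0.0006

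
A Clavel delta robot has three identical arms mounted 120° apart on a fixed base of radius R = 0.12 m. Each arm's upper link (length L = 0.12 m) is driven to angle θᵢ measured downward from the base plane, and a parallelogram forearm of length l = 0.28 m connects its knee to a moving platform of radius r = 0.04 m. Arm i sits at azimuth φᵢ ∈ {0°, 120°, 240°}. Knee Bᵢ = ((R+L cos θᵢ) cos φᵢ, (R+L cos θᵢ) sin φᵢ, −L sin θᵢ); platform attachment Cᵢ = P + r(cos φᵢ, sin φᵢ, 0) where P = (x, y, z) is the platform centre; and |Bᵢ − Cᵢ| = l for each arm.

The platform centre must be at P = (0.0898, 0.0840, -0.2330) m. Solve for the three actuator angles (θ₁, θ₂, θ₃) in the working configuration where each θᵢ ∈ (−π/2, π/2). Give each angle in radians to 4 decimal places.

θ₁ = -0.0878, θ₂ = 0.3489, θ₃ = 1.1344

rotate P by −φ1: (0.0898, 0.0840, -0.2330)
  A=-0.0098, B=-0.2330, C=(l²−L²−A²−y'²−z²)/(2L)=0.0107
  γ=atan2(-0.2330,-0.0098)=-1.6128;  ψ=arccos(0.0457)=1.5251;  θ1=γ+ψ≈-0.0878
rotate P by −φ2: (0.0278, -0.1198, -0.2330)
  e−x'=0.0522;  (l²−L²−(e−x')²−y'²−z²)/2L = -0.0306
  √(A²+B²)=0.2388;  θ2 = -1.3506+1.6995 ≈ 0.3489
arm 3 (φ=240.0°): x'=-0.1176, y'=0.0358
  e−x'=0.1976;  (l²−L²−(e−x')²−y'²−z²)/2L = -0.1276
  γ=atan2(-0.2330,0.1976)=-0.8673;  ψ=arccos(-0.4177)=2.0018;  θ3=γ+ψ≈1.1344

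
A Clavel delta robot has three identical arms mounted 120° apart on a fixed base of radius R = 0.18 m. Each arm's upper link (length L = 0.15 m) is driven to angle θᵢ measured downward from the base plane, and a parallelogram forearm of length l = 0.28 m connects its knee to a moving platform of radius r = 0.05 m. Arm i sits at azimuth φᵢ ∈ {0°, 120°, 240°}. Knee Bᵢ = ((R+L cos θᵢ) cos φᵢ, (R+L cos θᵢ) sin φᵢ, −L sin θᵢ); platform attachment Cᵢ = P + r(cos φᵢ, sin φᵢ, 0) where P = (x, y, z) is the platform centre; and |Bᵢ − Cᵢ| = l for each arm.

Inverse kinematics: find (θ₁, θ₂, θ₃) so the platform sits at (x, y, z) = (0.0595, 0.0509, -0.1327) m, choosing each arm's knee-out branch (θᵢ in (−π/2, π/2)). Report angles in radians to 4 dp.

arm 1 (φ=0.0°): x'=0.0595, y'=0.0509
  A=0.0705, B=-0.1327, C=(l²−L²−A²−y'²−z²)/(2L)=0.1024
  √(A²+B²)=0.1503;  θ1 = -1.0824+0.8207 ≈ -0.2617
φ2=120.0° → target in arm frame (0.0143, -0.0770)
  e−x'=0.1157;  (l²−L²−(e−x')²−y'²−z²)/2L = 0.0633
  √(A²+B²)=0.1760;  θ2 = -0.8539+1.2031 ≈ 0.3492
rotate P by −φ3: (-0.0738, 0.0261, -0.1327)
  e−x'=0.2038;  (l²−L²−(e−x')²−y'²−z²)/2L = -0.0131
  √(A²+B²)=0.2432;  θ3 = -0.5771+1.6248 ≈ 1.0477

θ₁ = -0.2617, θ₂ = 0.3492, θ₃ = 1.0477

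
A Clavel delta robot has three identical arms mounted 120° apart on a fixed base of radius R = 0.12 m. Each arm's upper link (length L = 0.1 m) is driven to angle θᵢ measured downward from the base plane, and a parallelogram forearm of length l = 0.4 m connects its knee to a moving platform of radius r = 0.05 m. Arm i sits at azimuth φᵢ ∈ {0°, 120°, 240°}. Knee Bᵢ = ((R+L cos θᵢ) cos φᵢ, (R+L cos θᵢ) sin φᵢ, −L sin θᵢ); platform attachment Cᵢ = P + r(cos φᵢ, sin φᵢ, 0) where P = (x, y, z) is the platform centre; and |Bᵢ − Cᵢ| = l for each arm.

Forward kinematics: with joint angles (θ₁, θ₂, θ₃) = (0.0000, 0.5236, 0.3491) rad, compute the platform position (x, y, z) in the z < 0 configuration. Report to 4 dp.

φ1=0.0°: virtual centre (0.1700, 0.0000, 0.0000), radius l
S2 = (0.1566·cos120.0°, 0.1566·sin120.0°, -0.0500) = (-0.0783, 0.1356, -0.0500)
φ3=240.0°: virtual centre (-0.0820, -0.1420, -0.0342), radius l
subtract pairs → two planes through P
[-0.4966 0.2712 -0.1000]·P = -0.0019;  [-0.5040 -0.2840 -0.0684]·P = -0.0008
det = 0.2777;  x = 0.0027+-0.1691z,  y = -0.0019+0.0591z
into |P−S₁|² = l²: 1.0321z² + 0.0563z + -0.1320 = 0;  Δ = 0.5482;  z = -0.3860 or 0.3314 → z<0 root = -0.3860
x = 0.0680, y = -0.0247

(0.0680, -0.0247, -0.3860)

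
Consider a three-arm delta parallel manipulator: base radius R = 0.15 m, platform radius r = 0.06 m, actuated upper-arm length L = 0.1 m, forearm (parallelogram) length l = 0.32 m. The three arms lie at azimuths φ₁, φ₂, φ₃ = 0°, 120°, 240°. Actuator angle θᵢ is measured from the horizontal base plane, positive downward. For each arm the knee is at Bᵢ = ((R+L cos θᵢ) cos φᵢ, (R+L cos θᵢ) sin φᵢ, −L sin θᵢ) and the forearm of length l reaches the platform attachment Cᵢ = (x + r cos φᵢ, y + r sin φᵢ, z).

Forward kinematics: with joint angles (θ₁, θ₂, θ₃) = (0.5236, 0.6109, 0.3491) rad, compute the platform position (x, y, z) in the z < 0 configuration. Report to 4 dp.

(-0.0049, -0.0269, -0.3122)

O1 = (0.1766·cos0.0°, 0.1766·sin0.0°, -0.0500) = (0.1766, 0.0000, -0.0500)
arm 2 at φ=120.0°: e+L cos θ2 = 0.1719;  O2 = (-0.0860, 0.1489, -0.0574)
O3 = (0.1840·cos240.0°, 0.1840·sin240.0°, -0.0342) = (-0.0920, -0.1593, -0.0342)
|O₂|²−|O₁|² = -0.0008;  |O₃|²−|O₁|² = 0.0013
[-0.5251 0.2978 -0.0147]·P = -0.0008;  [-0.5372 -0.3186 0.0316]·P = 0.0013
Cramer: x(z) = -0.0004+0.0144z;  y(z) = -0.0035+0.0748z
sphere 1 gives Az²+Bz+C=0 with A=1.0058, B=0.0944, C=-0.0686;  B²−4AC=0.2848;  roots -0.3122, 0.2184;  negative root z = -0.3122
x = -0.0049, y = -0.0269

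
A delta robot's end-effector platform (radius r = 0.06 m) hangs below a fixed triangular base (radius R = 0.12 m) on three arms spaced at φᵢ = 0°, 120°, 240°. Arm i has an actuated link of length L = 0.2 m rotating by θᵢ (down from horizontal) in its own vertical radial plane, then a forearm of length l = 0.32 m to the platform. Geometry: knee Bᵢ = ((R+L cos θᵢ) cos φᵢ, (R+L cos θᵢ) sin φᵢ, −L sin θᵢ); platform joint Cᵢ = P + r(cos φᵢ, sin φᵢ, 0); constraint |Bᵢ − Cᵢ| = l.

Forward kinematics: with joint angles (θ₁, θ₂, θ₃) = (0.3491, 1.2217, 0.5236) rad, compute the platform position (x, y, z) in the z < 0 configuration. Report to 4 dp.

(0.1010, -0.1275, -0.3225)

arm 1 at φ=0.0°: ρ1 = 0.2479;  centre 1 = (0.2479, 0.0000, -0.0684)
centre 2 = (0.1284·cos120.0°, 0.1284·sin120.0°, -0.1879) = (-0.0642, 0.1112, -0.1879)
φ3=240.0°: virtual centre (-0.1166, -0.2020, -0.1000), radius l
subtract pairs → two planes through P
[-0.6243 0.2224 -0.2391]·P = -0.0143;  [-0.7291 -0.4039 -0.0632]·P = -0.0018
Cramer: x(z) = 0.0149-0.2670z;  y(z) = -0.0226+0.3255z
sphere 1 gives Az²+Bz+C=0 with A=1.1772, B=0.2465, C=-0.0429;  B²−4AC=0.2629;  roots -0.3225, 0.1131;  negative root z = -0.3225
x = 0.1010, y = -0.1275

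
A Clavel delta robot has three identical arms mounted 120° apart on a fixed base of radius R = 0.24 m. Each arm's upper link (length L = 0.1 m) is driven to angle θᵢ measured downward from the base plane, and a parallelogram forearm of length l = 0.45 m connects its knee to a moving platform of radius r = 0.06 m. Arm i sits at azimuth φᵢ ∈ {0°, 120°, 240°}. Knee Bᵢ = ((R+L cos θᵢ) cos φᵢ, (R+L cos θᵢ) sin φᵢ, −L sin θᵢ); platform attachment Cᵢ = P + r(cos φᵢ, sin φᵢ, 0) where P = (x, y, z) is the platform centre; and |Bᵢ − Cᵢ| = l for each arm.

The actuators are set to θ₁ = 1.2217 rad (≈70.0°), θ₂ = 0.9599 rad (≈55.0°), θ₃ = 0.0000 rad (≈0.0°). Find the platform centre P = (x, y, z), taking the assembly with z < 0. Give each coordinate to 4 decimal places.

(-0.0832, -0.0899, -0.4195)

S1 = (0.2142·cos0.0°, 0.2142·sin0.0°, -0.0940) = (0.2142, 0.0000, -0.0940)
arm 2 at φ=120.0°: e+L cos θ2 = 0.2374;  S2 = (-0.1187, 0.2056, -0.0819)
arm 3 at φ=240.0°: e+L cos θ3 = 0.2800;  S3 = (-0.1400, -0.2425, 0.0000)
subtract pairs → two planes through P
linear system: -0.6658x+0.4111y = 0.0083−0.0241z; -0.7084x+-0.4850y = 0.0237−0.1879z
det = 0.6141;  x = -0.0224+0.1449z,  y = -0.0161+0.1759z
quadratic in z: (1.0519)z²+(0.1137)z+(-0.1374)=0, √Δ=0.7688 → z ∈ {-0.4195, 0.3114}; z = -0.4195 (taking z<0)
x = -0.0832, y = -0.0899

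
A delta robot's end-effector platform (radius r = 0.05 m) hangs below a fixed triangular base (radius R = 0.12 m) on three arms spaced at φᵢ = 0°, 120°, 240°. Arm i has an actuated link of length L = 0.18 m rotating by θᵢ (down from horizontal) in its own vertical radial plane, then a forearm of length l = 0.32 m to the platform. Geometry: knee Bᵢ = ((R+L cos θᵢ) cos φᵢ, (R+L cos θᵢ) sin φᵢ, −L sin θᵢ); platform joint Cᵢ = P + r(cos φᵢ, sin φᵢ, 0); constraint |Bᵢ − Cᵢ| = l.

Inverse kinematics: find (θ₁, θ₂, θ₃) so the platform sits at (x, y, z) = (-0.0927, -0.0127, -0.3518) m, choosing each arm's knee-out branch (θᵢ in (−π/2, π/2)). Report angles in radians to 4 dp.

arm 1 (φ=0.0°): x'=-0.0927, y'=-0.0127
  e−x'=0.1627;  (l²−L²−(e−x')²−y'²−z²)/2L = -0.2233
  γ=atan2(-0.3518,0.1627)=-1.1376;  ψ=arccos(-0.5762)=2.1848;  θ1=γ+ψ≈1.0472
rotate P by −φ2: (0.0354, 0.0866, -0.3518)
  e−x'=0.0346;  (l²−L²−(e−x')²−y'²−z²)/2L = -0.1735
  θ2 = atan2(B,A) + arccos(C/0.3535) = 0.6113
rotate P by −φ3: (0.0573, -0.0739, -0.3518)
  A=0.0127, B=-0.3518, C=(l²−L²−A²−y'²−z²)/(2L)=-0.1650
  θ3 = atan2(B,A) + arccos(C/0.3520) = 0.5237

θ₁ = 1.0472, θ₂ = 0.6113, θ₃ = 0.5237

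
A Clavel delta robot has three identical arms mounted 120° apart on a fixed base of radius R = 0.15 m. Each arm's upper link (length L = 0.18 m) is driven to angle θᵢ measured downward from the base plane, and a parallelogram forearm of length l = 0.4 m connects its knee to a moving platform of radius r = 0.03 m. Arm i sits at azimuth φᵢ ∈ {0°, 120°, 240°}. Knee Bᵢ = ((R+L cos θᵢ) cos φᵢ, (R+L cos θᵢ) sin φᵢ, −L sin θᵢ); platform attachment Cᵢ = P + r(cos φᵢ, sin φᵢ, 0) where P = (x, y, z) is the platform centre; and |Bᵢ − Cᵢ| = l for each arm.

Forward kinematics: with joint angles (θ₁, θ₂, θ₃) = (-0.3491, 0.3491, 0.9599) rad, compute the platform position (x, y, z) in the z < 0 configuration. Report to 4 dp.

centre 1 = (0.2891·cos0.0°, 0.2891·sin0.0°, 0.0616) = (0.2891, 0.0000, 0.0616)
φ2=120.0°: virtual centre (-0.1446, 0.2504, -0.0616), radius l
centre 3 = (0.2232·cos240.0°, 0.2232·sin240.0°, -0.1474) = (-0.1116, -0.1933, -0.1474)
subtract pairs → two planes through P
linear system: -0.8674x+0.5008y = 0.0000−-0.2463z; -0.8015x+-0.3867y = -0.0158−-0.4180z
Cramer: x(z) = 0.0107-0.4134z;  y(z) = 0.0186-0.2242z
sphere 1 gives Az²+Bz+C=0 with A=1.2211, B=0.0987, C=-0.0784;  B²−4AC=0.3925;  roots -0.2969, 0.2161;  negative root z = -0.2969
x = 0.1335, y = 0.0852

(0.1335, 0.0852, -0.2969)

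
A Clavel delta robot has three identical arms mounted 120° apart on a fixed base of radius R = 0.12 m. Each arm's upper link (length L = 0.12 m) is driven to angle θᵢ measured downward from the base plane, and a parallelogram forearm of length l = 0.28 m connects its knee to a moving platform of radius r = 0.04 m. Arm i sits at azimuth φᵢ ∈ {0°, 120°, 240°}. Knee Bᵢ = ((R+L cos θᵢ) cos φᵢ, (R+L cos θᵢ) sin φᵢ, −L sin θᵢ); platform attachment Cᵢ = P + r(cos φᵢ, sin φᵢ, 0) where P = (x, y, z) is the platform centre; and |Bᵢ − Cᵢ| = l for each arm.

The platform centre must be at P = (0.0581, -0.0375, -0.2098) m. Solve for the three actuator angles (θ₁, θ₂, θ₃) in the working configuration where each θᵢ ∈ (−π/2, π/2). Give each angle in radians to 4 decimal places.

φ1=0.0° → target in arm frame (0.0581, -0.0375)
  A=0.0219, B=-0.2098, C=(l²−L²−A²−y'²−z²)/(2L)=0.0754
  θ1 = atan2(B,A) + arccos(C/0.2109) = -0.2616
arm 2 (φ=120.0°): x'=-0.0615, y'=-0.0316
  A cos θ + B sin θ = C:  0.1415·cos θ + -0.2098·sin θ = -0.0043
  θ2 = atan2(B,A) + arccos(C/0.2531) = 0.6106
arm 3 (φ=240.0°): x'=0.0034, y'=0.0691
  A=0.0766, B=-0.2098, C=(l²−L²−A²−y'²−z²)/(2L)=0.0390
  θ3 = atan2(B,A) + arccos(C/0.2233) = 0.1746

θ₁ = -0.2616, θ₂ = 0.6106, θ₃ = 0.1746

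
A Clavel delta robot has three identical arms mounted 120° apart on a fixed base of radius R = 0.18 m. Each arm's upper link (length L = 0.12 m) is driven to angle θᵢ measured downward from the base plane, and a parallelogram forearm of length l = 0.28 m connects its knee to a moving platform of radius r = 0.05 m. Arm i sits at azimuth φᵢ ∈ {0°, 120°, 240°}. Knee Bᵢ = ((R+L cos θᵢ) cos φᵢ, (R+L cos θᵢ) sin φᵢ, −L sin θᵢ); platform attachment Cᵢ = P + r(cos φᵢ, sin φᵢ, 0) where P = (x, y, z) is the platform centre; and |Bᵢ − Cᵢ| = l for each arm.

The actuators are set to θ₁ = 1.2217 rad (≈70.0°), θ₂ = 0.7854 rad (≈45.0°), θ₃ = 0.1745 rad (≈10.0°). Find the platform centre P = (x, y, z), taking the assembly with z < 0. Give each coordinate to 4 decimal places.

φ1=0.0°: virtual centre (0.1710, 0.0000, -0.1128), radius l
O2 = (0.2149·cos120.0°, 0.2149·sin120.0°, -0.0849) = (-0.1074, 0.1861, -0.0849)
φ3=240.0°: virtual centre (-0.1241, -0.2149, -0.0208), radius l
eliminate P² terms by subtracting sphere 1 from 2 and 3
plane₁₂: -0.5569x+0.3721y+0.0558z = 0.0114
Cramer: x(z) = -0.0269+0.2013z;  y(z) = -0.0097+0.1513z
into |P−O₁|² = l²: 1.0634z² + 0.1429z + -0.0264 = 0;  Δ = 0.1327;  z = -0.2385 or 0.1041 → z<0 root = -0.2385
x = -0.0749, y = -0.0458

(-0.0749, -0.0458, -0.2385)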